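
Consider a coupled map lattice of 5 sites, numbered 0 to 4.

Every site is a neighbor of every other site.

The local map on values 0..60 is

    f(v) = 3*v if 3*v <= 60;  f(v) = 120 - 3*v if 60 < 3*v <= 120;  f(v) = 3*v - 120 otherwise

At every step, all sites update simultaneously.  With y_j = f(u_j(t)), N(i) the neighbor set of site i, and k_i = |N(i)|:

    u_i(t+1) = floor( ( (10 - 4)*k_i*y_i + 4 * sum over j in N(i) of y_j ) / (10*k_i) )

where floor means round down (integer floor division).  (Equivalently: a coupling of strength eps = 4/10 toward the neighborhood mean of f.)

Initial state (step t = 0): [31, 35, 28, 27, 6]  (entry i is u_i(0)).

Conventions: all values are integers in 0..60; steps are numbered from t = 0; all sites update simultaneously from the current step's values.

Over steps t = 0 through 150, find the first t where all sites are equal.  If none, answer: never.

Answer: never
Key observation: The state at step 34 reappears at step 38 — the system is in a cycle of period 4 from step 34 on.  No step 0..38 is synchronized, and the cycle repeats forever, so no step up to 150 (or ever) has all sites equal.

Derivation:
t=0: [31, 35, 28, 27, 6]  (not all equal)
t=1: [27, 21, 31, 33, 22]  (not all equal)
t=2: [39, 48, 33, 30, 46]  (not all equal)
t=3: [11, 21, 20, 24, 18]  (not all equal)
t=4: [41, 53, 55, 49, 52]  (not all equal)
t=5: [16, 34, 37, 28, 33]  (not all equal)
t=6: [37, 22, 17, 31, 23]  (not all equal)
t=7: [23, 46, 44, 32, 44]  (not all equal)
t=8: [37, 20, 17, 23, 17]  (not all equal)
t=9: [26, 52, 47, 47, 47]  (not all equal)
t=10: [35, 32, 24, 24, 24]  (not all equal)
t=11: [25, 30, 42, 42, 42]  (not all equal)
t=12: [31, 24, 12, 12, 12]  (not all equal)
t=13: [31, 42, 36, 36, 36]  (not all equal)
t=14: [20, 9, 12, 12, 12]  (not all equal)
t=15: [49, 33, 37, 37, 37]  (not all equal)
t=16: [21, 18, 12, 12, 12]  (not all equal)
t=17: [50, 48, 39, 39, 39]  (not all equal)
t=18: [21, 18, 7, 7, 7]  (not all equal)
t=19: [45, 44, 27, 27, 27]  (not all equal)
t=20: [21, 20, 33, 33, 33]  (not all equal)
t=21: [46, 48, 28, 28, 28]  (not all equal)
t=22: [24, 27, 33, 33, 33]  (not all equal)
t=23: [39, 34, 25, 25, 25]  (not all equal)
t=24: [17, 24, 38, 38, 38]  (not all equal)
t=25: [37, 35, 14, 14, 14]  (not all equal)
t=26: [19, 22, 36, 36, 36]  (not all equal)
t=27: [43, 41, 20, 20, 20]  (not all equal)
t=28: [23, 20, 49, 49, 49]  (not all equal)
t=29: [44, 49, 32, 32, 32]  (not all equal)
t=30: [17, 24, 23, 23, 23]  (not all equal)
t=31: [50, 49, 50, 50, 50]  (not all equal)
t=32: [29, 28, 29, 29, 29]  (not all equal)
t=33: [33, 34, 33, 33, 33]  (not all equal)
t=34: [20, 19, 20, 20, 20]  (not all equal)
t=35: [59, 58, 59, 59, 59]  (not all equal)
t=36: [56, 55, 56, 56, 56]  (not all equal)
t=37: [47, 46, 47, 47, 47]  (not all equal)
t=38: [20, 19, 20, 20, 20]  (not all equal)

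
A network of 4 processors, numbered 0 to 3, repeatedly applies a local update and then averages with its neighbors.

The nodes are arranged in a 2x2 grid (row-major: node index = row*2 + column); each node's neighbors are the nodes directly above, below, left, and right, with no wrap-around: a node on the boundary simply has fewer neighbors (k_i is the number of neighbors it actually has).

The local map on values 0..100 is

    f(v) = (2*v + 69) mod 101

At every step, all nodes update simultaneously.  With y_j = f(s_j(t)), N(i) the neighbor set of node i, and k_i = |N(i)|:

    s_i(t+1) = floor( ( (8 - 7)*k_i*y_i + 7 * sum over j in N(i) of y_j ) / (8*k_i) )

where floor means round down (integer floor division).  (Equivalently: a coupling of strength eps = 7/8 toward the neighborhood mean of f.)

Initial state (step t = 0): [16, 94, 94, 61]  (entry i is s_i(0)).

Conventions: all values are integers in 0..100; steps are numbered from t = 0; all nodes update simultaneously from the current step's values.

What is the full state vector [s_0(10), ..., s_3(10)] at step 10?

Answer: [49, 35, 35, 49]

Derivation:
t=0: [16, 94, 94, 61]
t=1: [48, 46, 46, 59]
t=2: [60, 73, 73, 63]
t=3: [22, 81, 81, 23]
t=4: [26, 15, 15, 27]
t=5: [89, 30, 30, 89]
t=6: [30, 42, 42, 30]
t=7: [49, 31, 31, 49]
t=8: [34, 61, 61, 34]
t=9: [83, 42, 42, 83]
t=10: [49, 35, 35, 49]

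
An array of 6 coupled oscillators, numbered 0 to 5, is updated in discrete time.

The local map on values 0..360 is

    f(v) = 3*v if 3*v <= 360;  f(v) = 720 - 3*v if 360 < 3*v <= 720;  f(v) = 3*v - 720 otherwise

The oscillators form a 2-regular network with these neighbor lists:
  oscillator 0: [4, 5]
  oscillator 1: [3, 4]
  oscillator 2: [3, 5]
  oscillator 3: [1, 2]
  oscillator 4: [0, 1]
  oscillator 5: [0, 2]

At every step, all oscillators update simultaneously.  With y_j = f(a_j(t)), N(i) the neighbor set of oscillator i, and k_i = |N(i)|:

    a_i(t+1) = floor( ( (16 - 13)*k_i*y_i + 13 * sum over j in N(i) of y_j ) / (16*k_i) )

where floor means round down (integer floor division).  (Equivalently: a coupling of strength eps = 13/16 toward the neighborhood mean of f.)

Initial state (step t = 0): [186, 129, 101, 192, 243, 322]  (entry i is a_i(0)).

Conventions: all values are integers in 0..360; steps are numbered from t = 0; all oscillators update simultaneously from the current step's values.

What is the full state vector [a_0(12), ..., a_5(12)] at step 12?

Simulating step by step:
t=0: [186, 129, 101, 192, 243, 322]
t=1: [133, 124, 215, 285, 202, 235]
t=2: [112, 166, 75, 197, 293, 163]
t=3: [221, 158, 188, 205, 256, 271]
t=4: [67, 108, 109, 183, 132, 103]
t=5: [294, 261, 256, 296, 274, 272]
t=6: [110, 121, 116, 76, 110, 103]
t=7: [321, 293, 283, 329, 340, 333]
t=8: [280, 260, 246, 167, 219, 203]
t=9: [93, 125, 137, 72, 84, 76]
t=10: [247, 254, 238, 306, 300, 281]
t=11: [127, 161, 131, 56, 59, 34]
t=12: [176, 184, 171, 260, 267, 289]

Answer: [176, 184, 171, 260, 267, 289]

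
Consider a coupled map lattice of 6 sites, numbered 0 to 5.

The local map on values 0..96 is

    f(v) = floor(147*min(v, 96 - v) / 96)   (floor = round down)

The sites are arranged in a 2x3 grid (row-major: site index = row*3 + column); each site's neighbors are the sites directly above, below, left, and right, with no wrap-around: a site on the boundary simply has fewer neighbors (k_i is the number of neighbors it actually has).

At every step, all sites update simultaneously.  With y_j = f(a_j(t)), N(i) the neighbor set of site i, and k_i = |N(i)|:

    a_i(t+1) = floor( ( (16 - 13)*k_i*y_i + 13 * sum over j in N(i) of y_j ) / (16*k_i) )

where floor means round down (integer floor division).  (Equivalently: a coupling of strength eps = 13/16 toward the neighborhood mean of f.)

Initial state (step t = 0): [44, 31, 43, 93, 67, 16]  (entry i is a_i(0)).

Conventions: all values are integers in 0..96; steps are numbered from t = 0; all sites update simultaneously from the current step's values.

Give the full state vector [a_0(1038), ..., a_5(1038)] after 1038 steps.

Simulating step by step:
t=0: [44, 31, 43, 93, 67, 16]
t=1: [33, 56, 41, 45, 28, 48]
t=2: [61, 53, 66, 50, 62, 55]
t=3: [64, 52, 60, 55, 63, 51]
t=4: [61, 54, 65, 51, 62, 55]
t=5: [63, 53, 60, 55, 62, 51]
t=6: [60, 54, 64, 53, 62, 56]
t=7: [62, 54, 59, 55, 61, 52]
t=8: [60, 55, 63, 54, 62, 56]
t=9: [61, 54, 59, 55, 60, 52]
t=10: [61, 56, 63, 55, 62, 57]
t=11: [59, 53, 58, 54, 59, 52]
t=12: [62, 58, 64, 57, 63, 58]
t=13: [57, 51, 56, 52, 56, 51]
t=14: [65, 61, 66, 61, 66, 62]
t=15: [51, 47, 51, 47, 51, 46]
t=16: [70, 68, 70, 68, 70, 68]
t=17: [41, 39, 41, 39, 41, 39]
t=18: [59, 61, 59, 61, 59, 61]
t=19: [53, 55, 53, 55, 53, 55]
t=20: [62, 64, 62, 64, 62, 64]
t=21: [49, 51, 49, 51, 49, 51]
t=22: [68, 70, 68, 70, 68, 70]
t=23: [39, 41, 39, 41, 39, 41]
t=24: [61, 59, 61, 59, 61, 59]
t=25: [55, 53, 55, 53, 55, 53]
t=26: [64, 62, 64, 62, 64, 62]
t=27: [51, 49, 51, 49, 51, 49]
t=28: [70, 68, 70, 68, 70, 68]

Answer: [59, 61, 59, 61, 59, 61]
Key observation: The state at step 16, [70, 68, 70, 68, 70, 68], reappears at step 28: the system is in a cycle of period 12 from step 16 on.  Therefore the state at step 1038 equals the state at step 16 + ((1038 - 16) mod 12) = 18, which is [59, 61, 59, 61, 59, 61].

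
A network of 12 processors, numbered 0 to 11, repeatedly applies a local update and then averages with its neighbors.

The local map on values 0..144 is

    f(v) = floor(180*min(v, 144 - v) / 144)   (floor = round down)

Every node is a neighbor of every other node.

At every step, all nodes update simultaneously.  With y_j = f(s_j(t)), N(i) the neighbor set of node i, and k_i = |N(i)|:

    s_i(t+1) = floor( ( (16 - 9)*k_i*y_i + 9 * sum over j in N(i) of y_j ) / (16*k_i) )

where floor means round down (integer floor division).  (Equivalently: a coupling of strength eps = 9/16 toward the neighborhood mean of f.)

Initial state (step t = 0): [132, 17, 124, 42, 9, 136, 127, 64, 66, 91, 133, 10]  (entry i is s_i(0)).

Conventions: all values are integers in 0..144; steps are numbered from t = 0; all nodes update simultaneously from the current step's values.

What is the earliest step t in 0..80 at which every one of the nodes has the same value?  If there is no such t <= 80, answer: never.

Simulating step by step:
t=0: [132, 17, 124, 42, 9, 136, 127, 64, 66, 91, 133, 10]  (not all equal)
t=1: [26, 28, 30, 40, 25, 24, 28, 51, 52, 46, 25, 25]  (not all equal)
t=2: [37, 38, 39, 44, 37, 37, 38, 49, 50, 47, 37, 37]  (not all equal)
t=3: [48, 49, 49, 52, 48, 48, 49, 54, 55, 53, 48, 48]  (not all equal)
t=4: [61, 61, 61, 63, 61, 61, 61, 64, 64, 63, 61, 61]  (not all equal)
t=5: [76, 76, 76, 77, 76, 76, 76, 78, 78, 77, 76, 76]  (not all equal)
t=6: [84, 84, 84, 83, 84, 84, 84, 83, 83, 83, 84, 84]  (not all equal)
t=7: [75, 75, 75, 75, 75, 75, 75, 75, 75, 75, 75, 75]  (all equal)

Answer: 7
Key observation: Synchronization is absorbing here: once all nodes are equal they stay equal, and step 7 is the first all-equal step.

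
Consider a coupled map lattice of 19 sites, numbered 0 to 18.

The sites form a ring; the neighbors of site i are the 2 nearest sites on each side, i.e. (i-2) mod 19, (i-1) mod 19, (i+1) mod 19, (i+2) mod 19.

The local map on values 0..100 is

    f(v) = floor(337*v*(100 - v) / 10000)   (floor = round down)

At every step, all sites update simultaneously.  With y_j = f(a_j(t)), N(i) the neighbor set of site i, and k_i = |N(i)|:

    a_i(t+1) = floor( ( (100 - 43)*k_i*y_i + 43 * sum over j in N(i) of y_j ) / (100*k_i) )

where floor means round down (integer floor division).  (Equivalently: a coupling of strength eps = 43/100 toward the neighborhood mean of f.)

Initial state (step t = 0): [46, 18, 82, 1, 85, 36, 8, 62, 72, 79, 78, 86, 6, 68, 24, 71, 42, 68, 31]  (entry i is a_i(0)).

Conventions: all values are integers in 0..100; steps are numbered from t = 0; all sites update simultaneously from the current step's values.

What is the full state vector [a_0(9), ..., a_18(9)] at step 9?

Answer: [56, 52, 48, 47, 47, 47, 47, 47, 47, 47, 47, 47, 47, 48, 52, 56, 61, 63, 61]

Derivation:
t=0: [46, 18, 82, 1, 85, 36, 8, 62, 72, 79, 78, 86, 6, 68, 24, 71, 42, 68, 31]
t=1: [73, 50, 46, 25, 40, 59, 42, 69, 61, 57, 51, 44, 35, 61, 60, 70, 76, 74, 71]
t=2: [69, 78, 78, 71, 78, 78, 80, 75, 80, 81, 82, 81, 78, 78, 76, 70, 65, 65, 68]
t=3: [69, 61, 59, 63, 57, 58, 54, 58, 53, 52, 50, 52, 55, 58, 62, 68, 73, 74, 71]
t=4: [72, 77, 79, 79, 81, 81, 82, 82, 83, 83, 83, 83, 82, 81, 77, 72, 68, 66, 69]
t=5: [66, 60, 56, 54, 51, 51, 49, 48, 47, 47, 47, 47, 49, 52, 59, 65, 70, 72, 70]
t=6: [75, 79, 81, 82, 83, 83, 83, 83, 83, 83, 83, 83, 83, 82, 79, 75, 71, 69, 71]
t=7: [62, 56, 52, 49, 47, 47, 47, 47, 47, 47, 47, 47, 48, 50, 55, 62, 67, 69, 67]
t=8: [78, 81, 83, 83, 83, 83, 83, 83, 83, 83, 83, 83, 83, 83, 81, 78, 75, 73, 75]
t=9: [56, 52, 48, 47, 47, 47, 47, 47, 47, 47, 47, 47, 47, 48, 52, 56, 61, 63, 61]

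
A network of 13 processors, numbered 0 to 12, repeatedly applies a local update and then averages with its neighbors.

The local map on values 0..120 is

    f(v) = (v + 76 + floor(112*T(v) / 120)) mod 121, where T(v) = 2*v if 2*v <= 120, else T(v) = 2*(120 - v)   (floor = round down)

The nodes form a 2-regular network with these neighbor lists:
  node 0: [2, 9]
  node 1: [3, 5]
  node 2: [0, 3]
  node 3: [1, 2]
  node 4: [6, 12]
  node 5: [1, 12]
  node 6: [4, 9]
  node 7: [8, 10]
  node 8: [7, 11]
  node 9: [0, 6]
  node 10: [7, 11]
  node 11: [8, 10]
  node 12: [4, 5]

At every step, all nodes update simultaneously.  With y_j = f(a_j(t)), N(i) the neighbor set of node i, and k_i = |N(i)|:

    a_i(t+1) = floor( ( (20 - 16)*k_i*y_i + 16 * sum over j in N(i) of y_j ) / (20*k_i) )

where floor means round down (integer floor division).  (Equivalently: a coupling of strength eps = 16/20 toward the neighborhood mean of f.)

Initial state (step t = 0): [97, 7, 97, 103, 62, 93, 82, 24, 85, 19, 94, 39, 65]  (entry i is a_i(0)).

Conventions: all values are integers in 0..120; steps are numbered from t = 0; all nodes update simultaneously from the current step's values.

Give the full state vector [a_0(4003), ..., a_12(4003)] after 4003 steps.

Answer: [94, 94, 94, 94, 95, 94, 95, 94, 94, 94, 94, 94, 94]
Key observation: The state at step 17, [94, 94, 94, 94, 95, 94, 95, 94, 94, 94, 94, 94, 94], reappears at step 19: the system is in a cycle of period 2 from step 17 on.  Therefore the state at step 4003 equals the state at step 17 + ((4003 - 17) mod 2) = 17, which is [94, 94, 94, 94, 95, 94, 95, 94, 94, 94, 94, 94, 94].

Derivation:
t=0: [97, 7, 97, 103, 62, 93, 82, 24, 85, 19, 94, 39, 65]
t=1: [60, 94, 92, 93, 44, 58, 26, 85, 56, 82, 55, 94, 41]
t=2: [83, 58, 61, 98, 56, 67, 81, 111, 103, 35, 103, 110, 46]
t=3: [45, 85, 81, 20, 100, 58, 89, 87, 83, 97, 83, 87, 111]
t=4: [97, 25, 60, 87, 91, 74, 94, 106, 103, 92, 103, 106, 53]
t=5: [60, 92, 80, 33, 101, 75, 99, 88, 87, 96, 87, 88, 106]
t=6: [82, 85, 43, 93, 90, 97, 93, 102, 102, 58, 102, 102, 99]
t=7: [52, 97, 97, 92, 96, 98, 60, 90, 90, 82, 90, 90, 96]
t=8: [101, 96, 100, 95, 59, 94, 82, 101, 101, 65, 101, 101, 94]
t=9: [55, 96, 93, 94, 82, 96, 23, 91, 91, 79, 91, 91, 59]
t=10: [105, 95, 103, 96, 30, 58, 90, 100, 100, 74, 100, 100, 81]
t=11: [98, 57, 91, 93, 91, 81, 82, 92, 92, 98, 92, 92, 38]
t=12: [96, 106, 96, 106, 88, 94, 99, 99, 99, 99, 99, 99, 95]
t=13: [94, 91, 91, 90, 96, 92, 96, 93, 93, 93, 93, 93, 98]
t=14: [98, 100, 99, 100, 94, 97, 96, 98, 98, 96, 98, 98, 96]
t=15: [94, 92, 93, 92, 95, 93, 95, 94, 94, 94, 94, 94, 95]
t=16: [97, 98, 98, 98, 96, 97, 96, 97, 97, 96, 97, 97, 96]
t=17: [94, 94, 94, 94, 95, 94, 95, 94, 94, 94, 94, 94, 94]
t=18: [97, 97, 97, 97, 96, 97, 96, 97, 97, 96, 97, 97, 96]
t=19: [94, 94, 94, 94, 95, 94, 95, 94, 94, 94, 94, 94, 94]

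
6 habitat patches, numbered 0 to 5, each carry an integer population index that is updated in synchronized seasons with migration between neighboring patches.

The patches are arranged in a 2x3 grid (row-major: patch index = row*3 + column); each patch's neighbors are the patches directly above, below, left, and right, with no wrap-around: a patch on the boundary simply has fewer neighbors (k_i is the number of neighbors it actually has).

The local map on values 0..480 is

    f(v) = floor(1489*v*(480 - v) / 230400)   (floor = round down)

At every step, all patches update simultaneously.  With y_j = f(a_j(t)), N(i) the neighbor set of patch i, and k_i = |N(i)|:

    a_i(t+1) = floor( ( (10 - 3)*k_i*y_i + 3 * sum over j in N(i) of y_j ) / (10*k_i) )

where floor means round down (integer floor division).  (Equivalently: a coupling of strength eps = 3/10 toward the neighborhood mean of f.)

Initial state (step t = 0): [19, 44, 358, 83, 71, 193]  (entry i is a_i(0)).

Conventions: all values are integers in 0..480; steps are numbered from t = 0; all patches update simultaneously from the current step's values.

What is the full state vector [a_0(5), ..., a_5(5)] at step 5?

Answer: [345, 328, 308, 326, 309, 300]

Derivation:
t=0: [19, 44, 358, 83, 71, 193]
t=1: [89, 138, 269, 184, 200, 320]
t=2: [255, 308, 351, 333, 351, 340]
t=3: [357, 334, 301, 320, 300, 302]
t=4: [294, 318, 342, 325, 342, 347]
t=5: [345, 328, 308, 326, 309, 300]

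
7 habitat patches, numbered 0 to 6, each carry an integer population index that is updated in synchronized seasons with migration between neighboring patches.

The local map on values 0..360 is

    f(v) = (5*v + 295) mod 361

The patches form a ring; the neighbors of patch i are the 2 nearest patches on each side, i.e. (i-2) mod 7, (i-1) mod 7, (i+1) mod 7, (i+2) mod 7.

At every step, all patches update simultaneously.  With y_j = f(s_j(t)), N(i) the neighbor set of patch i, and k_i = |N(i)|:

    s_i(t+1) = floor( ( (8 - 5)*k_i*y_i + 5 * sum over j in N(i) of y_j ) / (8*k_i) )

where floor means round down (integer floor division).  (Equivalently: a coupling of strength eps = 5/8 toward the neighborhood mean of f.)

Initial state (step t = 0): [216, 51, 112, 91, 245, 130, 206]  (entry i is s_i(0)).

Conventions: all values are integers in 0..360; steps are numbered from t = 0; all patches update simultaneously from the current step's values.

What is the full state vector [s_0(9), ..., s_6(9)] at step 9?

Simulating step by step:
t=0: [216, 51, 112, 91, 245, 130, 206]
t=1: [232, 179, 141, 107, 126, 183, 212]
t=2: [126, 144, 171, 152, 198, 140, 172]
t=3: [186, 215, 186, 255, 192, 228, 178]
t=4: [191, 187, 166, 196, 177, 216, 187]
t=5: [160, 140, 109, 162, 141, 203, 164]
t=6: [106, 131, 135, 148, 166, 138, 135]
t=7: [192, 228, 200, 239, 183, 208, 192]
t=8: [218, 226, 188, 164, 154, 175, 205]
t=9: [241, 241, 216, 156, 208, 175, 256]

Answer: [241, 241, 216, 156, 208, 175, 256]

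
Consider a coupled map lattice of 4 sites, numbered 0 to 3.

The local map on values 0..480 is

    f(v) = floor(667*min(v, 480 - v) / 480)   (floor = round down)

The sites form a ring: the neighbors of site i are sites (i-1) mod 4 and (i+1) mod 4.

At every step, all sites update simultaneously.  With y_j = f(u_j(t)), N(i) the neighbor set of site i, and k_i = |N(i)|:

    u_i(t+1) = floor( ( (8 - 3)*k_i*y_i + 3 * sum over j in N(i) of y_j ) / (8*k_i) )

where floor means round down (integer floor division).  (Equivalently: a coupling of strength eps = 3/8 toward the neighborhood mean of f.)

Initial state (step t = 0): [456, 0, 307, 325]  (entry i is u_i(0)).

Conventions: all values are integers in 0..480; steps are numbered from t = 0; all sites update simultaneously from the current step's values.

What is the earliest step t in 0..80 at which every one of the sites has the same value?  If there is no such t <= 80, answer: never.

Answer: 11
Key observation: Synchronization is absorbing here: once all sites are equal they stay equal, and step 11 is the first all-equal step.

Derivation:
t=0: [456, 0, 307, 325]  (not all equal)
t=1: [60, 51, 190, 185]  (not all equal)
t=2: [113, 108, 226, 225]  (not all equal)
t=3: [184, 182, 282, 283]  (not all equal)
t=4: [257, 256, 270, 270]  (not all equal)
t=5: [306, 306, 294, 294]  (not all equal)
t=6: [244, 244, 254, 254]  (not all equal)
t=7: [324, 324, 316, 316]  (not all equal)
t=8: [218, 218, 224, 224]  (not all equal)
t=9: [303, 303, 309, 309]  (not all equal)
t=10: [243, 243, 238, 238]  (not all equal)
t=11: [329, 329, 329, 329]  (all equal)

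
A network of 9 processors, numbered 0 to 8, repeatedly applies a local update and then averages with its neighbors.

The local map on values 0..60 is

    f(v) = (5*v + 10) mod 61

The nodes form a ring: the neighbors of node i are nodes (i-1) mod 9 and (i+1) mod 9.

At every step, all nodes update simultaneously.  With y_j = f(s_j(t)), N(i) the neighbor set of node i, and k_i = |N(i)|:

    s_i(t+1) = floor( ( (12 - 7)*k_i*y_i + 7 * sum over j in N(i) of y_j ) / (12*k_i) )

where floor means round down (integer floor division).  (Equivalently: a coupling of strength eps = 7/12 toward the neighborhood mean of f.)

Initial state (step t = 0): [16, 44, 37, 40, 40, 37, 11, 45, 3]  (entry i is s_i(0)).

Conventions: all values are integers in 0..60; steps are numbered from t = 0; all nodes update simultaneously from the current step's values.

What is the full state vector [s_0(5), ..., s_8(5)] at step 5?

Answer: [32, 30, 35, 39, 39, 38, 32, 31, 31]

Derivation:
t=0: [16, 44, 37, 40, 40, 37, 11, 45, 3]
t=1: [33, 31, 26, 22, 22, 14, 20, 30, 34]
t=2: [51, 38, 37, 47, 47, 39, 37, 47, 50]
t=3: [18, 16, 10, 4, 7, 12, 11, 8, 13]
t=4: [28, 40, 42, 43, 30, 18, 18, 26, 31]
t=5: [32, 30, 35, 39, 39, 38, 32, 31, 31]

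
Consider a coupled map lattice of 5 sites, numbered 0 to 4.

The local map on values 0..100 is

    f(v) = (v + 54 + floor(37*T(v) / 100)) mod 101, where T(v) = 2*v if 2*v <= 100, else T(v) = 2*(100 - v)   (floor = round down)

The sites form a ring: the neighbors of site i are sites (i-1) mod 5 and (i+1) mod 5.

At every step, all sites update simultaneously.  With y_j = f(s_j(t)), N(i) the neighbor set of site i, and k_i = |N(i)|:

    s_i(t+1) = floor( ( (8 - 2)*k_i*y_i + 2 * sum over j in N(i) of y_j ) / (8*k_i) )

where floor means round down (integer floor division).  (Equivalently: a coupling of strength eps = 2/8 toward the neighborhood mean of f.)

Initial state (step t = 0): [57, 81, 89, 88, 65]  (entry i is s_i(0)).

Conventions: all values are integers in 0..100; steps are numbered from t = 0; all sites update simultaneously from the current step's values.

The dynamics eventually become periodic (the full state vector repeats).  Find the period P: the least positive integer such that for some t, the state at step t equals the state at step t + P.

Answer: 4
Key observation: The state at step 88, [40, 40, 40, 40, 40], reappears at step 92 — and no state repeats earlier — so the cycle the system enters has period 4.

Derivation:
t=0: [57, 81, 89, 88, 65]
t=1: [42, 47, 49, 48, 43]
t=2: [27, 33, 37, 35, 28]
t=3: [76, 22, 15, 12, 14]
t=4: [55, 84, 80, 75, 73]
t=5: [42, 47, 47, 46, 44]
t=6: [27, 33, 33, 32, 29]
t=7: [76, 21, 9, 7, 15]
t=8: [55, 81, 71, 68, 74]
t=9: [42, 46, 45, 44, 45]
t=10: [27, 31, 31, 29, 30]
t=11: [76, 17, 5, 3, 16]
t=12: [55, 75, 64, 62, 73]
t=13: [42, 45, 43, 43, 44]
t=14: [27, 29, 27, 27, 28]
t=15: [75, 27, 87, 87, 25]
t=16: [59, 86, 55, 55, 84]
t=17: [43, 47, 42, 41, 46]
t=18: [28, 32, 26, 25, 31]
t=19: [2, 18, 87, 85, 16]
t=20: [63, 77, 53, 53, 74]
t=21: [43, 45, 40, 40, 44]
t=22: [27, 29, 23, 22, 27]
t=23: [87, 26, 82, 93, 99]
t=24: [55, 86, 54, 50, 51]
t=25: [41, 47, 41, 40, 40]
t=26: [25, 31, 25, 22, 22]
t=27: [85, 28, 85, 92, 92]
t=28: [43, 13, 43, 49, 49]
t=29: [34, 63, 34, 36, 36]
t=30: [16, 35, 16, 14, 14]
t=31: [72, 30, 72, 78, 78]
t=32: [40, 15, 40, 46, 46]
t=33: [30, 65, 30, 31, 31]
t=34: [9, 33, 9, 5, 5]
t=35: [60, 24, 60, 62, 62]
t=36: [48, 81, 48, 42, 42]
t=37: [36, 45, 36, 27, 27]
t=38: [27, 27, 27, 89, 89]
t=39: [93, 100, 93, 56, 56]
t=40: [50, 52, 50, 42, 42]
t=41: [38, 40, 38, 27, 27]
t=42: [29, 21, 29, 89, 89]
t=43: [19, 68, 19, 44, 44]
t=44: [74, 54, 74, 36, 36]
t=45: [41, 42, 41, 18, 18]
t=46: [31, 25, 31, 77, 77]
t=47: [22, 74, 22, 41, 41]
t=48: [77, 57, 77, 32, 32]
t=49: [41, 42, 41, 12, 12]
t=50: [30, 25, 30, 67, 67]
t=51: [21, 74, 21, 39, 39]
t=52: [75, 57, 75, 28, 28]
t=53: [39, 42, 39, 6, 6]
t=54: [26, 24, 26, 58, 58]
t=55: [91, 96, 91, 49, 49]
t=56: [48, 50, 48, 39, 39]
t=57: [34, 39, 34, 22, 22]
t=58: [23, 18, 23, 82, 82]
t=59: [87, 87, 87, 53, 53]
t=60: [47, 49, 47, 41, 41]
t=61: [33, 37, 33, 25, 25]
t=62: [21, 15, 21, 86, 86]
t=63: [83, 82, 83, 54, 54]
t=64: [47, 48, 47, 41, 41]
t=65: [33, 35, 33, 25, 25]
t=66: [21, 12, 21, 86, 86]
t=67: [82, 78, 82, 54, 54]
t=68: [47, 47, 47, 41, 41]
t=69: [32, 34, 32, 25, 25]
t=70: [19, 11, 19, 85, 85]
t=71: [80, 76, 80, 53, 53]
t=72: [46, 46, 46, 40, 40]
t=73: [31, 33, 31, 23, 23]
t=74: [17, 9, 17, 83, 83]
t=75: [76, 72, 76, 52, 52]
t=76: [45, 45, 45, 40, 40]
t=77: [29, 31, 29, 23, 23]
t=78: [14, 5, 14, 82, 82]
t=79: [72, 66, 72, 51, 51]
t=80: [44, 44, 44, 40, 40]
t=81: [28, 29, 28, 22, 22]
t=82: [12, 2, 12, 80, 80]
t=83: [68, 61, 68, 50, 50]
t=84: [43, 42, 43, 40, 40]
t=85: [26, 26, 26, 22, 22]
t=86: [98, 99, 98, 92, 92]
t=87: [51, 52, 51, 50, 50]
t=88: [40, 40, 40, 40, 40]
t=89: [22, 22, 22, 22, 22]
t=90: [92, 92, 92, 92, 92]
t=91: [50, 50, 50, 50, 50]
t=92: [40, 40, 40, 40, 40]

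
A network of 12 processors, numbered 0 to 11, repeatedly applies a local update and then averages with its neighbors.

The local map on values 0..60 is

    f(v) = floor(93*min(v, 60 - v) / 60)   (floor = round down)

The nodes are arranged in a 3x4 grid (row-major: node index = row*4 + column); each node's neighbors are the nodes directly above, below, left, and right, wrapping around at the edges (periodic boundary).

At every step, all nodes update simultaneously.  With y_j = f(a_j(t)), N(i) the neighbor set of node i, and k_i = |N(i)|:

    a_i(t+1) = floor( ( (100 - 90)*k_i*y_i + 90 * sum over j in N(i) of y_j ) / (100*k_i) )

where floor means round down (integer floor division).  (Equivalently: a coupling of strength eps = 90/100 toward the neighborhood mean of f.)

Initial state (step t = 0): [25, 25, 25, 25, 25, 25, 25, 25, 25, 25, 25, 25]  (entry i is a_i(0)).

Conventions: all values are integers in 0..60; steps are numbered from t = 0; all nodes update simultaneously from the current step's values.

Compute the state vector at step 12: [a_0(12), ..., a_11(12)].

Simulating step by step:
t=0: [25, 25, 25, 25, 25, 25, 25, 25, 25, 25, 25, 25]
t=1: [38, 38, 38, 38, 38, 38, 38, 38, 38, 38, 38, 38]
t=2: [34, 34, 34, 34, 34, 34, 34, 34, 34, 34, 34, 34]
t=3: [40, 40, 40, 40, 40, 40, 40, 40, 40, 40, 40, 40]
t=4: [31, 31, 31, 31, 31, 31, 31, 31, 31, 31, 31, 31]
t=5: [44, 44, 44, 44, 44, 44, 44, 44, 44, 44, 44, 44]
t=6: [24, 24, 24, 24, 24, 24, 24, 24, 24, 24, 24, 24]
t=7: [37, 37, 37, 37, 37, 37, 37, 37, 37, 37, 37, 37]
t=8: [35, 35, 35, 35, 35, 35, 35, 35, 35, 35, 35, 35]
t=9: [38, 38, 38, 38, 38, 38, 38, 38, 38, 38, 38, 38]
t=10: [34, 34, 34, 34, 34, 34, 34, 34, 34, 34, 34, 34]
t=11: [40, 40, 40, 40, 40, 40, 40, 40, 40, 40, 40, 40]
t=12: [31, 31, 31, 31, 31, 31, 31, 31, 31, 31, 31, 31]

Answer: [31, 31, 31, 31, 31, 31, 31, 31, 31, 31, 31, 31]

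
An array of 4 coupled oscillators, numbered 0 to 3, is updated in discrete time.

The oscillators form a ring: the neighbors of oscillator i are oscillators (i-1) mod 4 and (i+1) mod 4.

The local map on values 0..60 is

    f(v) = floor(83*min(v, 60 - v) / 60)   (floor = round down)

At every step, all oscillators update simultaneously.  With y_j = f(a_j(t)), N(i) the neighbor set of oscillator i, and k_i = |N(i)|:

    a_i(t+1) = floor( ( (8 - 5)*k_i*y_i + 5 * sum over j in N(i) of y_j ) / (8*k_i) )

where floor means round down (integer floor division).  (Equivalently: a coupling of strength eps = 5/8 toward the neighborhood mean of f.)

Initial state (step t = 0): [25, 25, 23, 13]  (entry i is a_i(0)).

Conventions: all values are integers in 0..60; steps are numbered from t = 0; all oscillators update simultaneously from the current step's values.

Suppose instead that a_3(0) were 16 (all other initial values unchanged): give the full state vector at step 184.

Simulating step by step:
t=0: [25, 25, 23, 16]
t=1: [30, 33, 29, 28]
t=2: [38, 39, 38, 39]
t=3: [29, 29, 29, 29]
t=4: [40, 40, 40, 40]
t=5: [27, 27, 27, 27]
t=6: [37, 37, 37, 37]
t=7: [31, 31, 31, 31]
t=8: [40, 40, 40, 40]

Answer: [40, 40, 40, 40]
Key observation: The state at step 4, [40, 40, 40, 40], reappears at step 8: the system is in a cycle of period 4 from step 4 on.  Therefore the state at step 184 equals the state at step 4 + ((184 - 4) mod 4) = 4, which is [40, 40, 40, 40].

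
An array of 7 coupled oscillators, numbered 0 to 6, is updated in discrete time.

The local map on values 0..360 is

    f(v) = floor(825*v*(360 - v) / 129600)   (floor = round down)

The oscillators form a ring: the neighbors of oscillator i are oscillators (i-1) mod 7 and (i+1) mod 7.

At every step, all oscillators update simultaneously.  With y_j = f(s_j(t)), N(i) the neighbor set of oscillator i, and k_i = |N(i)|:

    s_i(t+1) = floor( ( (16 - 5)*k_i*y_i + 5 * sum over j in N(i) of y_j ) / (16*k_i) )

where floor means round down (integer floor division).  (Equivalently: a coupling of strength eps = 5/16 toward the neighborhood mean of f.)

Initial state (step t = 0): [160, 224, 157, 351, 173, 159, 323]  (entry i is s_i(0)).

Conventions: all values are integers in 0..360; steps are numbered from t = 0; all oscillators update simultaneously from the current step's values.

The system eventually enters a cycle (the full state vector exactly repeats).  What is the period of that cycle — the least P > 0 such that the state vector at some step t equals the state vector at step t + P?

Simulating step by step:
t=0: [160, 224, 157, 351, 173, 159, 323]
t=1: [181, 195, 172, 77, 175, 183, 115]
t=2: [201, 204, 194, 159, 195, 201, 187]
t=3: [203, 202, 204, 203, 203, 203, 204]
t=4: [202, 202, 202, 202, 202, 202, 202]
t=5: [203, 203, 203, 203, 203, 203, 203]
t=6: [202, 202, 202, 202, 202, 202, 202]

Answer: 2
Key observation: The state at step 4, [202, 202, 202, 202, 202, 202, 202], reappears at step 6 — and no state repeats earlier — so the cycle the system enters has period 2.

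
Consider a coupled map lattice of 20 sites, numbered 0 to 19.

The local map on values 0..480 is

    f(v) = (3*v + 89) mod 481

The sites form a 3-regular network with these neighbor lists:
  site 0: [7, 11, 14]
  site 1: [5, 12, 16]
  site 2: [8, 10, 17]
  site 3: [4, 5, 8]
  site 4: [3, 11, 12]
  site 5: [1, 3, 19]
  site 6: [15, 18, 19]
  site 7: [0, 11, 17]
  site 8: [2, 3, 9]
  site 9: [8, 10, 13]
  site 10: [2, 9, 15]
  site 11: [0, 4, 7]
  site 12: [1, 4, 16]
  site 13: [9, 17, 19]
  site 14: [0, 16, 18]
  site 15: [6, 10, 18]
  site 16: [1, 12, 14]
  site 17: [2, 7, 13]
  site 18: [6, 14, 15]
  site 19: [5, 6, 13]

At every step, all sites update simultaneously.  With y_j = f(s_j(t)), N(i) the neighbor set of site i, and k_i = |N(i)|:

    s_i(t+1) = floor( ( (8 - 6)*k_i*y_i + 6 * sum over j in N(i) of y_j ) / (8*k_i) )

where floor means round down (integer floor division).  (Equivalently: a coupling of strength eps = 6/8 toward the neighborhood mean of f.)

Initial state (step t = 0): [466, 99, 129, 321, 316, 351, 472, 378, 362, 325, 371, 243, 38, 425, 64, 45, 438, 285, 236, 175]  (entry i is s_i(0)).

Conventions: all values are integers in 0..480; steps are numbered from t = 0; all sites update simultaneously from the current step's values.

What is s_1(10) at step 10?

Answer: s_1(10) = 255

Derivation:
t=0: [466, 99, 129, 321, 316, 351, 472, 378, 362, 325, 371, 243, 38, 425, 64, 45, 438, 285, 236, 175]
t=1: [230, 302, 348, 139, 176, 197, 183, 276, 220, 239, 260, 179, 276, 275, 270, 210, 327, 400, 220, 194]
t=2: [324, 194, 288, 157, 185, 111, 213, 301, 197, 353, 280, 253, 178, 318, 273, 262, 248, 341, 270, 244]
t=3: [230, 276, 317, 215, 187, 257, 349, 161, 234, 228, 375, 164, 211, 189, 324, 376, 277, 183, 371, 272]
t=4: [147, 373, 199, 277, 190, 373, 273, 161, 233, 257, 219, 164, 321, 262, 269, 230, 303, 125, 192, 288]
t=5: [163, 154, 310, 292, 201, 350, 345, 176, 332, 336, 286, 104, 137, 427, 171, 293, 196, 288, 331, 384]
t=6: [188, 115, 279, 128, 158, 132, 141, 276, 79, 283, 166, 211, 124, 323, 133, 188, 101, 268, 102, 256]
t=7: [214, 322, 322, 221, 314, 321, 243, 315, 425, 246, 295, 232, 342, 335, 241, 176, 323, 347, 151, 126]
t=8: [239, 108, 168, 208, 199, 230, 250, 198, 278, 223, 146, 173, 102, 278, 184, 136, 168, 116, 216, 256]
t=9: [203, 304, 259, 294, 239, 329, 251, 272, 265, 301, 112, 214, 281, 383, 213, 169, 270, 298, 197, 368]
t=10: [284, 255, 308, 212, 258, 98, 226, 228, 206, 283, 238, 304, 308, 139, 270, 275, 288, 276, 230, 245]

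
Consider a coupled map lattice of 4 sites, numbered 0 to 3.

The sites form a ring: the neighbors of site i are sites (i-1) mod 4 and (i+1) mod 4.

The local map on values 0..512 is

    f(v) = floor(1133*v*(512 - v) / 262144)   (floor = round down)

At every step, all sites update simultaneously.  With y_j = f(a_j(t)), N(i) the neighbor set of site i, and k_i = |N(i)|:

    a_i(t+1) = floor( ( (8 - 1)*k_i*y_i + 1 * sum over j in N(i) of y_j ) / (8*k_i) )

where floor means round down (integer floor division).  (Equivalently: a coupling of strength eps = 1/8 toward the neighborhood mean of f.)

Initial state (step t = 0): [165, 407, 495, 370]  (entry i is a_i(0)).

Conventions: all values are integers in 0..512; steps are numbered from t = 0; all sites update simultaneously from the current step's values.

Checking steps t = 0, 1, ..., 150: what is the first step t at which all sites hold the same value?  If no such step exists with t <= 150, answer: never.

Simulating step by step:
t=0: [165, 407, 495, 370]  (not all equal)
t=1: [241, 178, 57, 216]  (not all equal)
t=2: [280, 248, 131, 266]  (not all equal)
t=3: [280, 277, 223, 277]  (not all equal)
t=4: [280, 280, 278, 280]  (not all equal)
t=5: [280, 280, 280, 280]  (all equal)

Answer: 5
Key observation: Synchronization is absorbing here: once all sites are equal they stay equal, and step 5 is the first all-equal step.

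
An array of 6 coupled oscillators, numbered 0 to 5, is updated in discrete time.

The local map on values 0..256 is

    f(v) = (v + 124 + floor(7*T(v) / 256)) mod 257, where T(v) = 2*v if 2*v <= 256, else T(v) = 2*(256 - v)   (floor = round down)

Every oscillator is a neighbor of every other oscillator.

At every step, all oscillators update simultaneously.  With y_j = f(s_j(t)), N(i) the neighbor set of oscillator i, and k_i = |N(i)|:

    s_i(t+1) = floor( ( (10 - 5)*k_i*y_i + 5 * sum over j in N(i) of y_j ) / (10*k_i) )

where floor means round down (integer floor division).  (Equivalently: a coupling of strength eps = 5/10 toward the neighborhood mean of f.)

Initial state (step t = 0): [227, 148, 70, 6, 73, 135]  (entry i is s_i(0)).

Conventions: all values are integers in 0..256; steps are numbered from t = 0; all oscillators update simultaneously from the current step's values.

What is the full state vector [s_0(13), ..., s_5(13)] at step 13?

Answer: [77, 77, 151, 77, 151, 77]

Derivation:
t=0: [227, 148, 70, 6, 73, 135]
t=1: [103, 73, 143, 117, 145, 68]
t=2: [183, 170, 97, 189, 98, 168]
t=3: [85, 80, 154, 88, 155, 80]
t=4: [175, 173, 100, 176, 100, 173]
t=5: [82, 81, 155, 82, 155, 81]
t=6: [173, 172, 100, 173, 100, 172]
t=7: [80, 80, 154, 80, 154, 80]
t=8: [171, 171, 98, 171, 98, 171]
t=9: [79, 79, 153, 79, 153, 79]
t=10: [170, 170, 97, 170, 97, 170]
t=11: [78, 78, 152, 78, 152, 78]
t=12: [169, 169, 96, 169, 96, 169]
t=13: [77, 77, 151, 77, 151, 77]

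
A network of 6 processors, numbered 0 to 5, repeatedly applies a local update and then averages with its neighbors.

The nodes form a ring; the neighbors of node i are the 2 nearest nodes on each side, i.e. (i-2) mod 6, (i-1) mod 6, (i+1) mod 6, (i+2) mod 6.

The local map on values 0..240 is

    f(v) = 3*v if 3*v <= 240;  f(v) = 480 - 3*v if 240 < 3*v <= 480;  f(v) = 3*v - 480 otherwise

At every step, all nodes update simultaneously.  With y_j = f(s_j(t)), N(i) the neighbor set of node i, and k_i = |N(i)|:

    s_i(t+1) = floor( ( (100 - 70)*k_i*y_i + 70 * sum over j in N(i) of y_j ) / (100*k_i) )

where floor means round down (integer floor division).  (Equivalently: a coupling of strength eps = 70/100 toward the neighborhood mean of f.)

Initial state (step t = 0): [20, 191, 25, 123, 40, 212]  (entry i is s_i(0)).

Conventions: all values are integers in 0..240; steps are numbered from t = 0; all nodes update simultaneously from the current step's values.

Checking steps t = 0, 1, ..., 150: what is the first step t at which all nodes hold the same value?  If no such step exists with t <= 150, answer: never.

Answer: 13
Key observation: Synchronization is absorbing here: once all nodes are equal they stay equal, and step 13 is the first all-equal step.

Derivation:
t=0: [20, 191, 25, 123, 40, 212]  (not all equal)
t=1: [95, 98, 89, 111, 106, 114]  (not all equal)
t=2: [180, 177, 184, 166, 169, 162]  (not all equal)
t=3: [45, 42, 48, 32, 35, 29]  (not all equal)
t=4: [121, 118, 124, 109, 112, 106]  (not all equal)
t=5: [129, 132, 126, 140, 137, 143]  (not all equal)
t=6: [81, 78, 84, 71, 74, 68]  (not all equal)
t=7: [226, 224, 226, 219, 220, 219]  (not all equal)
t=8: [190, 188, 190, 183, 185, 183]  (not all equal)
t=9: [82, 80, 82, 76, 78, 76]  (not all equal)
t=10: [234, 233, 234, 232, 231, 232]  (not all equal)
t=11: [218, 219, 218, 217, 217, 217]  (not all equal)
t=12: [173, 173, 173, 172, 172, 172]  (not all equal)
t=13: [37, 37, 37, 37, 37, 37]  (all equal)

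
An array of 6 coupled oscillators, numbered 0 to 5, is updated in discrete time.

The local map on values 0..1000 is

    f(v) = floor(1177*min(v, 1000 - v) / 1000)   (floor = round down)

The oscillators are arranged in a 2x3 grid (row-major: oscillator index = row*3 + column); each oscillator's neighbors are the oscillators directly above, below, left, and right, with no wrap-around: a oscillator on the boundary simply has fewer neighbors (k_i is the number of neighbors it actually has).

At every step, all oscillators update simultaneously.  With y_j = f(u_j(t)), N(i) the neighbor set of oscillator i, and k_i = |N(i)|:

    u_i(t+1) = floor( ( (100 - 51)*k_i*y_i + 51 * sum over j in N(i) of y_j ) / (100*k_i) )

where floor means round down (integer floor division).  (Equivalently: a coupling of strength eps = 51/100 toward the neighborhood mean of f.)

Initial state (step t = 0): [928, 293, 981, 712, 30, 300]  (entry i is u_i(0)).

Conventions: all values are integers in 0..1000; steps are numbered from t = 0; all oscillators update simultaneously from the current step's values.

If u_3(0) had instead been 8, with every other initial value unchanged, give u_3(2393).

Simulating step by step:
t=0: [928, 293, 981, 8, 30, 300]
t=1: [131, 192, 188, 34, 137, 187]
t=2: [143, 201, 221, 99, 161, 205]
t=3: [172, 220, 249, 147, 193, 232]
t=4: [208, 249, 278, 194, 230, 266]
t=5: [252, 286, 314, 242, 274, 305]
t=6: [303, 332, 357, 296, 324, 351]
t=7: [362, 387, 410, 358, 382, 406]
t=8: [432, 453, 473, 429, 450, 471]
t=9: [513, 531, 549, 511, 529, 548]
t=10: [568, 552, 536, 569, 553, 537]
t=11: [512, 526, 540, 512, 526, 539]
t=12: [569, 557, 545, 569, 557, 545]
t=13: [510, 521, 531, 510, 521, 531]
t=14: [572, 563, 554, 572, 563, 554]
t=15: [505, 513, 521, 505, 513, 521]
t=16: [579, 572, 565, 579, 572, 565]
t=17: [497, 503, 508, 497, 503, 508]
t=18: [584, 583, 580, 584, 583, 580]
t=19: [489, 490, 492, 489, 490, 492]
t=20: [575, 576, 578, 575, 576, 578]
t=21: [499, 498, 496, 499, 498, 496]
t=22: [586, 585, 583, 586, 585, 583]
t=23: [487, 488, 489, 487, 488, 489]
t=24: [573, 574, 574, 573, 574, 574]
t=25: [501, 501, 501, 501, 501, 501]
t=26: [587, 587, 587, 587, 587, 587]
t=27: [486, 486, 486, 486, 486, 486]
t=28: [572, 572, 572, 572, 572, 572]
t=29: [503, 503, 503, 503, 503, 503]
t=30: [584, 584, 584, 584, 584, 584]
t=31: [489, 489, 489, 489, 489, 489]
t=32: [575, 575, 575, 575, 575, 575]
t=33: [500, 500, 500, 500, 500, 500]
t=34: [588, 588, 588, 588, 588, 588]
t=35: [484, 484, 484, 484, 484, 484]
t=36: [569, 569, 569, 569, 569, 569]
t=37: [507, 507, 507, 507, 507, 507]
t=38: [580, 580, 580, 580, 580, 580]
t=39: [494, 494, 494, 494, 494, 494]
t=40: [581, 581, 581, 581, 581, 581]
t=41: [493, 493, 493, 493, 493, 493]
t=42: [580, 580, 580, 580, 580, 580]

Answer: u_3(2393) = 493
Key observation: The state at step 38, [580, 580, 580, 580, 580, 580], reappears at step 42: the system is in a cycle of period 4 from step 38 on.  Therefore the state at step 2393 equals the state at step 38 + ((2393 - 38) mod 4) = 41, which is [493, 493, 493, 493, 493, 493].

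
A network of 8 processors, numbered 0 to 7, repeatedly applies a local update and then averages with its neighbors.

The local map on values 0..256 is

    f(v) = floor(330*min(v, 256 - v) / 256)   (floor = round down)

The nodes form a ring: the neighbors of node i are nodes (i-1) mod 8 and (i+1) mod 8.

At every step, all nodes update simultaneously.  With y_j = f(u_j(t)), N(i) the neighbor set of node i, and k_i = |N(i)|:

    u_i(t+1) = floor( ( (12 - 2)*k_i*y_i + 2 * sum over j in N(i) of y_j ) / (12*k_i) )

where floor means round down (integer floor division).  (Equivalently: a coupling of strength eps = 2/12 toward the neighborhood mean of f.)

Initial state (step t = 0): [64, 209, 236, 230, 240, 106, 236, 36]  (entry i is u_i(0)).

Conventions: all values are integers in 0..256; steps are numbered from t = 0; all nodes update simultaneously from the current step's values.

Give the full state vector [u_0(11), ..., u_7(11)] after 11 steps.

Answer: [144, 150, 162, 154, 152, 146, 127, 128]

Derivation:
t=0: [64, 209, 236, 230, 240, 106, 236, 36]
t=1: [77, 58, 28, 31, 30, 117, 36, 47]
t=2: [93, 72, 39, 38, 47, 132, 55, 62]
t=3: [113, 90, 53, 49, 67, 143, 78, 81]
t=4: [139, 114, 71, 65, 89, 136, 104, 107]
t=5: [148, 141, 94, 86, 114, 149, 135, 137]
t=6: [140, 145, 122, 113, 142, 139, 153, 152]
t=7: [147, 144, 154, 146, 146, 148, 133, 135]
t=8: [141, 142, 132, 140, 140, 140, 156, 154]
t=9: [146, 147, 157, 149, 149, 147, 130, 132]
t=10: [142, 139, 128, 136, 137, 141, 159, 157]
t=11: [144, 150, 162, 154, 152, 146, 127, 128]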